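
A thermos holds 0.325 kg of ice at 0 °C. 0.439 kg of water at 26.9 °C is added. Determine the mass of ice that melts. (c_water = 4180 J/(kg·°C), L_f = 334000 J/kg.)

m_melted ≈ 0.148 kg

Cooling the water to 0 °C releases 0.439×4180×26.9 = 49362 J.
To melt every bit of ice: 0.325×334000 = 108550 J.
49362 J < 108550 J, so only part of the ice melts and the system sits at 0 °C.
m_melted×334000 = 49362  ⇒  m_melted ≈ 0.1478 kg.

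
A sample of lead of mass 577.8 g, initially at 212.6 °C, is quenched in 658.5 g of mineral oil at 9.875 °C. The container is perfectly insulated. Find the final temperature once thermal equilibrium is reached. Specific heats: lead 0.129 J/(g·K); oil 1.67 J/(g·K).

T_f ≈ 22.7 °C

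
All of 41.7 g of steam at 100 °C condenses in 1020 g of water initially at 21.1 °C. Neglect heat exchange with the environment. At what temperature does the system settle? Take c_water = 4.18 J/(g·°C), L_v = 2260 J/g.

T_f ≈ 45.4 °C

Sum of m c ΔT and latent-heat terms is zero:
latent heat released on condensation: 41.7·2260 = 94242
  condensate cools 100→T: 41.7·4.18·(T − 100) = 174.31(T − 100)
  water warms: 1020·4.18·(T − 21.1) = 4263.6(T − 21.1)
4437.9 T = 94242 + 17431 + 89962 = 201635
T ≈ 45.43 °C, under the boiling point, so the assumption holds.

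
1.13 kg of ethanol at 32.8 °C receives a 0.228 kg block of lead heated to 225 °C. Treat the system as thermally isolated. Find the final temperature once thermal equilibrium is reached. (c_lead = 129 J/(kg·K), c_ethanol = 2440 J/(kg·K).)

T_f ≈ 34.8 °C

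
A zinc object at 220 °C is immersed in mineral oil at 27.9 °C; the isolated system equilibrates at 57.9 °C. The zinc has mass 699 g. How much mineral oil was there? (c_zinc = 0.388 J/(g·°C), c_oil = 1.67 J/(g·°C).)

Heat gained plus heat lost sum to zero:
699·0.388·(57.9 − 220) + m·1.67·(57.9 − 27.9) = 0
50.1 m = 43963
m = 43963/50.1 ≈ 877.5 g

m ≈ 878 g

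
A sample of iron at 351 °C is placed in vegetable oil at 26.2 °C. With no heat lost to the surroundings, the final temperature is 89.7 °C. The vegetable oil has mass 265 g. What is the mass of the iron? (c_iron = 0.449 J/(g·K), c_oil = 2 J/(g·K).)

m ≈ 287 g

Let T be the final temperature. ΣQ_i = 0:
m·0.449·(89.7 − 351) + 265·2·(89.7 − 26.2) = 0
-117.32 m = -33655
m = -33655/-117.32 ≈ 286.9 g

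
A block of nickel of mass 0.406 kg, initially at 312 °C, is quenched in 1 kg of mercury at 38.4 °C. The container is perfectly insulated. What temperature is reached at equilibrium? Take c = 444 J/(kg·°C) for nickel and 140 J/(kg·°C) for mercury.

T_f ≈ 192.4 °C

Let T be the final temperature. ΣQ_i = 0:
0.406×444×(T − 312) + 1×140×(T − 38.4) = 0
320.26 T = 61618
T = 61618 / 320.26 = 192 °C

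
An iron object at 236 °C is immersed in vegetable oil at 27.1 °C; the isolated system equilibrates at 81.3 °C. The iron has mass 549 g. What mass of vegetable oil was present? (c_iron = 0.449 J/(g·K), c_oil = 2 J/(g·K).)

|Q_iron| = |Q_oil|:
549·0.449·(236 − 81.3) = m·2·(81.3 − 27.1)
108.4 m = 38134  ⇒  m ≈ 351.8 g

m ≈ 352 g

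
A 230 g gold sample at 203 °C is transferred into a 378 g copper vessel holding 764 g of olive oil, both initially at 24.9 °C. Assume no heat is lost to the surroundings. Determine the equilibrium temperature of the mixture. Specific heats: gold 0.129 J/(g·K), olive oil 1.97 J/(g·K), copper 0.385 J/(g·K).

Conservation of energy gives ΣQ = 0:
230*0.129*(T − 203) + 764*1.97*(T − 24.9) + 378*0.385*(T − 24.9) = 0
(29.67 + 1505.1 + 145.53) T = 29.67*203 + 1505.1*24.9 + 145.53*24.9
T = 47123 / 1680.3 = 28 °C

T_f ≈ 28.0 °C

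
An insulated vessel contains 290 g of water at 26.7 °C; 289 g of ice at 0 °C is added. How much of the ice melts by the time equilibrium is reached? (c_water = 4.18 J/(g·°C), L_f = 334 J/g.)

m_melted ≈ 96.9 g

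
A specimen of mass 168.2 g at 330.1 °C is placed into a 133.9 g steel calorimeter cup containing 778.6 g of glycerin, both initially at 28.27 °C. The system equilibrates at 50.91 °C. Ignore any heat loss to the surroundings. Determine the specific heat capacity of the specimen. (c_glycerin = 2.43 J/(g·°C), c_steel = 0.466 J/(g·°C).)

Let T be the final temperature. ΣQ_i = 0:
168.2×c×(50.91 − 330.1) + 778.6×2.43×(50.91 − 28.27) + 133.9×0.466×(50.91 − 28.27) = 0
-46960 c = -44248
c = -44248/-46960 ≈ 0.9422 J/(g·°C)

c ≈ 0.942 J/(g·°C)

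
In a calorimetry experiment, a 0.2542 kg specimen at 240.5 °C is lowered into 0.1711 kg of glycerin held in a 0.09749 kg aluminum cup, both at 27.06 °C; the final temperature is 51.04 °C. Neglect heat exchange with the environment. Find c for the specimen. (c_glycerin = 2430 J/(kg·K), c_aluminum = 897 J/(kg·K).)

Conservation of energy gives ΣQ = 0:
0.2542·c·(51.04 − 240.5) + 0.1711·2430·(51.04 − 27.06) + 0.09749·897·(51.04 − 27.06) = 0
-48.16 c = -12067
c = -12067/-48.16 ≈ 250.6 J/(kg·K)

c ≈ 251 J/(kg·K)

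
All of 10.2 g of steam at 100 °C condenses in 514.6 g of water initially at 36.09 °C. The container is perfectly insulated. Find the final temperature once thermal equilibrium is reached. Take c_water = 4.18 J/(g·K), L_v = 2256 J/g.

T_f ≈ 47.8 °C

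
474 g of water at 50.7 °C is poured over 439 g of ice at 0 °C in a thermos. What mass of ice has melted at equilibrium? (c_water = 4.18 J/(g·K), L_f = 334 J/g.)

Water can give up m c ΔT = 474×4.18×50.7 = 100453 J before reaching 0 °C.
Melting all 439 g of ice would need 439×334 = 146626 J.
Since 100453 < 146626 J, not all the ice melts; equilibrium is at 0 °C.
m_melt = 100453 / L_f = 300.8 g.

m_melted ≈ 301 g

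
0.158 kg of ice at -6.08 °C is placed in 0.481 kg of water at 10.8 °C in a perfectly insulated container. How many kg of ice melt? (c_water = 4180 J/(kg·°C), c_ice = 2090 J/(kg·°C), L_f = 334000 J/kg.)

m_melted ≈ 0.059 kg

Heat available from the water dropping to 0 °C: 0.481×4180×10.8 = 21714 J.
Of that, 0.158×2090×6.08 = 2007.7 J goes to bring the ice to 0 °C, leaving 19707 J.
To melt every bit of ice: 0.158×334000 = 52772 J.
That's not enough to melt it all — equilibrium is at 0 °C with ice remaining.
m_melt = 19707 / L_f = 0.059 kg.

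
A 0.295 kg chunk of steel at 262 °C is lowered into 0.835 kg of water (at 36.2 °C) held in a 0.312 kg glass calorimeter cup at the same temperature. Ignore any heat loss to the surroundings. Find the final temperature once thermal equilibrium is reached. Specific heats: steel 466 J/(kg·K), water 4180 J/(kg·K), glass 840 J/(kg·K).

Let T be the final temperature. ΣQ_i = 0:
0.295·466·(T − 262) + 0.835·4180·(T − 36.2) + 0.312·840·(T − 36.2) = 0
137.47(T − 262) + 3490.3(T − 36.2) + 262.08(T − 36.2) = 0
3889.8 T = 171853
T = 171853 / 3889.8 = 44.2 °C

T_f ≈ 44.2 °C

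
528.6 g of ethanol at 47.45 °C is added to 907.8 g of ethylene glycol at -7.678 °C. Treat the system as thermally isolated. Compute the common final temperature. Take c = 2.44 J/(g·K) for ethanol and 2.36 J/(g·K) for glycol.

Let T be the final temperature. ΣQ_i = 0:
528.6·2.44·(T − 47.45) + 907.8·2.36·(T − (-7.678)) = 0
1289.8(T − 47.45) + 2142.4(T − (-7.678)) = 0
(1289.8 + 2142.4) T = 1289.8·47.45 + 2142.4·(-7.678)
T = 44751/3432.2 ≈ 13.04 °C

T_f ≈ 13.0 °C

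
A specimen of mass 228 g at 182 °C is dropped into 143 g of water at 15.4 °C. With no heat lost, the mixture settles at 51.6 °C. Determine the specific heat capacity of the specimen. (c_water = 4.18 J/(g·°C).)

c ≈ 0.728 J/(g·°C)

m_s c (T_s − T_f) = m_water c_water (T_f − T_0):
228·c·(182 − 51.6) = 143·4.18·(51.6 − 15.4)
29731 c = 21638  ⇒  c ≈ 0.7278 J/(g·°C)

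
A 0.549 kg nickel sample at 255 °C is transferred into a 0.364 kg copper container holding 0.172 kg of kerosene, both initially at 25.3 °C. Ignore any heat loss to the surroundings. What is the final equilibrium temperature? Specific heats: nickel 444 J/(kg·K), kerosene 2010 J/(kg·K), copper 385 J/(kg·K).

Taking heat into each body as positive, Σ m c ΔT = 0:
0.549·444·(T − 255) + 0.172·2010·(T − 25.3) + 0.364·385·(T − 25.3) = 0
243.76(T − 255) + 345.72(T − 25.3) + 140.14(T − 25.3) = 0
729.62 T = 74450
T = 74450 / 729.62 = 102 °C

T_f ≈ 102.0 °C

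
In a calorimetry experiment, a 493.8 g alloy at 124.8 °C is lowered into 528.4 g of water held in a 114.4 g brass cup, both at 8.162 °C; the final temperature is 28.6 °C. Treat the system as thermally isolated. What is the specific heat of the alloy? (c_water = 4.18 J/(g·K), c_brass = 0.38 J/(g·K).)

Conservation of energy gives ΣQ = 0:
493.8×c×(28.6 − 124.8) + 528.4×4.18×(28.6 − 8.162) + 114.4×0.38×(28.6 − 8.162) = 0
-47504 c = -46030
c = -46030/-47504 ≈ 0.969 J/(g·K)

c ≈ 0.969 J/(g·K)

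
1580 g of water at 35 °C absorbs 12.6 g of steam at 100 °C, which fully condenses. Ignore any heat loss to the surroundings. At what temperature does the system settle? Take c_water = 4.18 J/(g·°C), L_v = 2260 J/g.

T_f ≈ 39.8 °C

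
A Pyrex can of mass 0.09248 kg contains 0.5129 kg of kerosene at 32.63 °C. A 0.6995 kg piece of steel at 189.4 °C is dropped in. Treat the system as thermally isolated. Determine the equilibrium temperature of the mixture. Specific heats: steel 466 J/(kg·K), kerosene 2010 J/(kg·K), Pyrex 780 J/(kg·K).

T_f ≈ 68.4 °C

Let T be the final temperature. ΣQ_i = 0:
0.6995·466·(T − 189.4) + 0.5129·2010·(T − 32.63) + 0.09248·780·(T − 32.63) = 0
(325.97 + 1030.9 + 72.13) T = 325.97·189.4 + 1030.9·32.63 + 72.13·32.63
T ≈ 68.39 °C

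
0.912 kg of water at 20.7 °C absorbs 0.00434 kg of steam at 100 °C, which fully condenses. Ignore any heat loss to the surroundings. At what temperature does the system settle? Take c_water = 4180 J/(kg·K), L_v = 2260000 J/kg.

Taking heat into each body as positive, Σ m c ΔT = 0:
steam→water at 100 °C releases m L_v = 0.00434·2260000 = 9808.4; condensate cools 100→T: 0.00434·4180·(T − 100) = 18.14(T − 100); water warms: 0.912·4180·(T − 20.7) = 3812.2(T − 20.7)
3830.3 T = 9808.4 + 1814.1 + 78912 = 90534
T ≈ 23.64 °C (< 100 °C, so full condensation is consistent).

T_f ≈ 23.6 °C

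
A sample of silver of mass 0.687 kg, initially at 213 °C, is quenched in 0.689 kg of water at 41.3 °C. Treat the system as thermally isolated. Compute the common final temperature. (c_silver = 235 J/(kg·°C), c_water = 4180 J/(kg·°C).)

T_f ≈ 50.4 °C

Heat gained plus heat lost sum to zero:
0.687*235*(T − 213) + 0.689*4180*(T − 41.3) = 0
3041.5 T = 153333
T ≈ 50.41 °C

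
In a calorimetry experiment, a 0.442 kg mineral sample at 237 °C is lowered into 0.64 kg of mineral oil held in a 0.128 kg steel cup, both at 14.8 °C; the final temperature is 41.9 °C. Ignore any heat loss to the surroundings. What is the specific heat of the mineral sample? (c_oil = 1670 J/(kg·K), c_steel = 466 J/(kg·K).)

Setting the total heat transfer to zero:
0.442×c×(41.9 − 237) + 0.64×1670×(41.9 − 14.8) + 0.128×466×(41.9 − 14.8) = 0
-86.23 c = -30581
c = -30581/-86.23 ≈ 354.6 J/(kg·K)

c ≈ 355 J/(kg·K)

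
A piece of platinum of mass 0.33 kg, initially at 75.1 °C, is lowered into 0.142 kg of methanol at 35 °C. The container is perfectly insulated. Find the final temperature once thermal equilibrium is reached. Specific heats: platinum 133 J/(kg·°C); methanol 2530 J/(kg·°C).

T_f ≈ 39.4 °C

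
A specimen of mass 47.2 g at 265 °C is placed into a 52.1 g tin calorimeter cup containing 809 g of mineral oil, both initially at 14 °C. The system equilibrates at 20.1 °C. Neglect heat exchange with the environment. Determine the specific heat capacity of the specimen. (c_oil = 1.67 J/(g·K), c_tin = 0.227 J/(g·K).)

Setting the total heat transfer to zero:
47.2·c·(20.1 − 265) + 809·1.67·(20.1 − 14) + 52.1·0.227·(20.1 − 14) = 0
-11559 c = -8313.4
c = -8313.4/-11559 ≈ 0.7192 J/(g·K)

c ≈ 0.719 J/(g·K)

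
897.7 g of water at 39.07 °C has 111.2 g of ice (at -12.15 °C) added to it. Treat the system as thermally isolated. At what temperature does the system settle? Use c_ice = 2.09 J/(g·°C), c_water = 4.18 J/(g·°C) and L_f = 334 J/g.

T_f ≈ 25.3 °C

Let T be the final temperature. ΣQ_i = 0:
ice -12.15→0 °C: 111.2·2.09·12.15 = 2823.8
  fusion: m_ice L_f = 111.2·334 = 37141
  warm the meltwater: 464.82 T
  water cools: 897.7·4.18·(T − 39.07) = 3752.4(T − 39.07)
4217.2 T = 146606 − 39965 = 106641
T ≈ 25.29 °C. Since T > 0 °C, the all-ice-melts assumption holds.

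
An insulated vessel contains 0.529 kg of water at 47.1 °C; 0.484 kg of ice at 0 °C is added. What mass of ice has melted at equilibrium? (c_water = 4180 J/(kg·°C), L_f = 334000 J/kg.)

m_melted ≈ 0.312 kg

Heat available from the water dropping to 0 °C: 0.529·4180·47.1 = 104148 J.
To melt every bit of ice: 0.484·334000 = 161656 J.
That's not enough to melt it all — equilibrium is at 0 °C with ice remaining.
Mass melted = 104148/334000 ≈ 0.3118 kg.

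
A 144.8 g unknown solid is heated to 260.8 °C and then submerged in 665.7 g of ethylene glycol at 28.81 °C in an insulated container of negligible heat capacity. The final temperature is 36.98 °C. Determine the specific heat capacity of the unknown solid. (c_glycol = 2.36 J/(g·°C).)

c ≈ 0.396 J/(g·°C)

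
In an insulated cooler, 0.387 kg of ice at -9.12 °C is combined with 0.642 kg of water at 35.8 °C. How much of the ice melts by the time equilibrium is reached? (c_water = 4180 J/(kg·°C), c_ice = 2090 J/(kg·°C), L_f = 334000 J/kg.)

m_melted ≈ 0.266 kg

Cooling the water to 0 °C releases 0.642×4180×35.8 = 96071 J.
Warming the ice to 0 °C takes 0.387×2090×9.12 = 7376.5 J, leaving 88695 J for melting.
To melt every bit of ice: 0.387×334000 = 129258 J.
Since 88695 < 129258 J, not all the ice melts; equilibrium is at 0 °C.
m_melted×334000 = 88695  ⇒  m_melted ≈ 0.2656 kg.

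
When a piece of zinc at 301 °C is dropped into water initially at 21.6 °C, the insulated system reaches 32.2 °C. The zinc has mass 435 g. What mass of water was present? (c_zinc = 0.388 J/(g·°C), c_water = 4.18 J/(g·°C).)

Heat lost by the zinc = heat gained by the water:
435·0.388·(301 − 32.2) = m·4.18·(32.2 − 21.6)
44.31 m = 45368  ⇒  m ≈ 1024 g

m ≈ 1020 g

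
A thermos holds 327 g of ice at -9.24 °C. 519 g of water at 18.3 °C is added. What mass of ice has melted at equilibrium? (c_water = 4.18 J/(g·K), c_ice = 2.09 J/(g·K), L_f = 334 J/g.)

m_melted ≈ 100 g

Heat available from the water dropping to 0 °C: 519·4.18·18.3 = 39700 J.
Of that, 327·2.09·9.24 = 6314.9 J goes to bring the ice to 0 °C, leaving 33385 J.
Melting all 327 g of ice would need 327·334 = 109218 J.
Since 33385 < 109218 J, not all the ice melts; equilibrium is at 0 °C.
Mass melted = 33385/334 ≈ 99.96 g.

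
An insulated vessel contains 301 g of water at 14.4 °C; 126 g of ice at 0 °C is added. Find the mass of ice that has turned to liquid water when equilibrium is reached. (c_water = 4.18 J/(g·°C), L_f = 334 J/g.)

Cooling the water to 0 °C releases 301·4.18·14.4 = 18118 J.
Fully melting the ice requires m_ice L_f = 126·334 = 42084 J.
18118 J < 42084 J, so only part of the ice melts and the system sits at 0 °C.
m_melted·334 = 18118  ⇒  m_melted ≈ 54.24 g.

m_melted ≈ 54.2 g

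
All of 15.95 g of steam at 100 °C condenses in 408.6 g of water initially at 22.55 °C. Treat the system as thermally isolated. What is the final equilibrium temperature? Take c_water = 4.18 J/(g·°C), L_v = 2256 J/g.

Setting the total heat transfer to zero:
latent heat released on condensation: 15.95×2256 = 35983
  condensate cools 100→T: 15.95×4.18×(T − 100) = 66.67(T − 100)
  water warms: 408.6×4.18×(T − 22.55) = 1707.9(T − 22.55)
1774.6 T = 35983 + 6667.1 + 38514 = 81165
T ≈ 45.74 °C — below 100 °C, confirming all the steam condensed.

T_f ≈ 45.7 °C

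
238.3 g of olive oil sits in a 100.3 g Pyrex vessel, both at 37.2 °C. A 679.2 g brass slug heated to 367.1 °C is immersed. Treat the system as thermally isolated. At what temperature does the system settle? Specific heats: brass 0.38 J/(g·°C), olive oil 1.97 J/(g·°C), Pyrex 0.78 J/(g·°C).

T_f ≈ 142.9 °C

T_f = Σ m_i c_i T_i / Σ m_i c_i:
T_f = (258.1*367.1 + 469.45*37.2 + 78.23*37.2) / (258.1 + 469.45 + 78.23)
    = 115121 / 805.78 ≈ 142.87 °C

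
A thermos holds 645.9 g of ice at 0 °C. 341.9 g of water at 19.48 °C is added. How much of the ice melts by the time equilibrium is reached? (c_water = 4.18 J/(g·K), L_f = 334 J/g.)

Water can give up m c ΔT = 341.9·4.18·19.48 = 27840 J before reaching 0 °C.
Melting all 645.9 g of ice would need 645.9·334 = 215731 J.
That's not enough to melt it all — equilibrium is at 0 °C with ice remaining.
m_melted·334 = 27840  ⇒  m_melted ≈ 83.35 g.

m_melted ≈ 83.4 g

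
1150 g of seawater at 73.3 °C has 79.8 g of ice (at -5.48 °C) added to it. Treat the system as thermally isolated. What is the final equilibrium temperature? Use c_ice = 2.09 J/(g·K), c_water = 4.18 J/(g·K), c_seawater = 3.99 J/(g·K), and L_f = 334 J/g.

T_f ≈ 62.7 °C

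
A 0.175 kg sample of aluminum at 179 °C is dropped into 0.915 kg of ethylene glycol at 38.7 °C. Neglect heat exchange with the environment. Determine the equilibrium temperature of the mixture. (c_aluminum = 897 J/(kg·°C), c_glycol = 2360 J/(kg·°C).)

T_f ≈ 48.2 °C

Energy conservation, ΣQ = 0:
0.175·897·(T − 179) + 0.915·2360·(T − 38.7) = 0
(156.97 + 2159.4) T = 156.97·179 + 2159.4·38.7
T = 111667 / 2316.4 = 48.2 °C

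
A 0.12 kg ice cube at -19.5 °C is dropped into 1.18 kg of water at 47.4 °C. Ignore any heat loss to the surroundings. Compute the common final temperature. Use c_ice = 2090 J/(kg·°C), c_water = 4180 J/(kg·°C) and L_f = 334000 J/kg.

Taking heat into each body as positive, Σ m c ΔT = 0:
ice -19.5→0 °C: 0.12×2090×19.5 = 4890.6; melt ice: 0.12×334000 = 40080; warm the meltwater: 501.6 T; water cools: 1.18×4180×(T − 47.4) = 4932.4(T − 47.4)
5434 T = 233796 − 44971 = 188825
T ≈ 34.75 °C. Since T > 0 °C, the all-ice-melts assumption holds.

T_f ≈ 34.7 °C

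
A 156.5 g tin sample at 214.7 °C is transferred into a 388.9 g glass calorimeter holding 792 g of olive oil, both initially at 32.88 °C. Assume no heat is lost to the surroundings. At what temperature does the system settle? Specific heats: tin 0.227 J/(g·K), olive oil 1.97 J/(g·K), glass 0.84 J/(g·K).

T_f ≈ 36.2 °C

T_f = Σ m_i c_i T_i / Σ m_i c_i:
T_f = (35.53×214.7 + 1560.2×32.88 + 326.68×32.88) / (35.53 + 1560.2 + 326.68)
    = 69669 / 1922.4 ≈ 36.24 °C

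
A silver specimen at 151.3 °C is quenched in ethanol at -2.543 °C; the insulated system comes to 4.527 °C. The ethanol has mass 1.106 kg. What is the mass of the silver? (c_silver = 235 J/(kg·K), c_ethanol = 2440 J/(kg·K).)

m ≈ 0.553 kg

Taking heat into each body as positive, Σ m c ΔT = 0:
m·235·(4.527 − 151.3) + 1.106·2440·(4.527 − (-2.543)) = 0
-34492 m = -19079
m = -19079/-34492 ≈ 0.5532 kg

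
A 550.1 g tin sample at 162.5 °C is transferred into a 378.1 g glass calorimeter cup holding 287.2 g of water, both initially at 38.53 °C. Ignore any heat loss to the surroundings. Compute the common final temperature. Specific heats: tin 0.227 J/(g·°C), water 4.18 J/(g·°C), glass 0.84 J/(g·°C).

T_f ≈ 48.0 °C

Energy conservation, ΣQ = 0:
550.1×0.227×(T − 162.5) + 287.2×4.18×(T − 38.53) + 378.1×0.84×(T − 38.53) = 0
124.87(T − 162.5) + 1200.5(T − 38.53) + 317.6(T − 38.53) = 0
(124.87 + 1200.5 + 317.6) T = 124.87×162.5 + 1200.5×38.53 + 317.6×38.53
T ≈ 47.95 °C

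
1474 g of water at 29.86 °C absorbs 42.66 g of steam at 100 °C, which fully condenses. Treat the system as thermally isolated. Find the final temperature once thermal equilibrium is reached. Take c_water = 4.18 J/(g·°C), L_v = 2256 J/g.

Energy conservation, ΣQ = 0:
latent heat released on condensation: 42.66·2256 = 96241
  condensed water 100 °C→T: 178.32(T − 100)
  water warms: 1474·4.18·(T − 29.86) = 6161.3(T − 29.86)
6339.6 T = 96241 + 17832 + 183977 = 298050
T ≈ 47.01 °C — below 100 °C, confirming all the steam condensed.

T_f ≈ 47.0 °C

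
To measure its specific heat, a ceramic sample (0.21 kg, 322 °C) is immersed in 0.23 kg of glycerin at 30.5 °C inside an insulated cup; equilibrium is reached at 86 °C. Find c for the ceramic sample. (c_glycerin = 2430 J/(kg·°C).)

c ≈ 626 J/(kg·°C)

Heat lost by the ceramic sample = heat gained by the glycerin:
0.21×c×(322 − 86) = 0.23×2430×(86 − 30.5)
49.56 c = 31019  ⇒  c ≈ 625.9 J/(kg·°C)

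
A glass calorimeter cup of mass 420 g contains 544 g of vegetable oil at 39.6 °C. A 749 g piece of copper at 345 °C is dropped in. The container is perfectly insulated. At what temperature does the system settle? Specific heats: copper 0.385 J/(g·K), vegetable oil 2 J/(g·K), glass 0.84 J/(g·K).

T_f = Σ m_i c_i T_i / Σ m_i c_i:
T_f = (288.37×345 + 1088×39.6 + 352.8×39.6) / (288.37 + 1088 + 352.8)
    = 156542 / 1729.2 ≈ 90.53 °C

T_f ≈ 90.5 °C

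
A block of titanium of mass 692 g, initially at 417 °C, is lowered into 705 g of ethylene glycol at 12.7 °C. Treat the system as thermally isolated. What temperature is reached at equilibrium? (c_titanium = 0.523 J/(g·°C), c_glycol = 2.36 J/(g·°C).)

T_f is the heat-capacity-weighted average of the initial temperatures:
T_f = (361.92·417 + 1663.8·12.7) / (361.92 + 1663.8)
    = 172049 / 2025.7 ≈ 84.93 °C

T_f ≈ 84.9 °C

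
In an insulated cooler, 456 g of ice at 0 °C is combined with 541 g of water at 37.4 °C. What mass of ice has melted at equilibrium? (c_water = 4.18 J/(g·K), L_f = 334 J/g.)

m_melted ≈ 253 g

Heat available from the water dropping to 0 °C: 541·4.18·37.4 = 84576 J.
Fully melting the ice requires m_ice L_f = 456·334 = 152304 J.
Since 84576 < 152304 J, not all the ice melts; equilibrium is at 0 °C.
m_melt = 84576 / L_f = 253.2 g.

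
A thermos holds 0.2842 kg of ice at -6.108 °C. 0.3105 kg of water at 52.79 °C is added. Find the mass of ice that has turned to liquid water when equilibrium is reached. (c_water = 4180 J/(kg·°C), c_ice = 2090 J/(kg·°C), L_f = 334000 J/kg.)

m_melted ≈ 0.194 kg

Water can give up m c ΔT = 0.3105·4180·52.79 = 68516 J before reaching 0 °C.
Warming the ice to 0 °C takes 0.2842·2090·6.108 = 3628 J, leaving 64888 J for melting.
To melt every bit of ice: 0.2842·334000 = 94923 J.
That's not enough to melt it all — equilibrium is at 0 °C with ice remaining.
Mass melted = 64888/334000 ≈ 0.1943 kg.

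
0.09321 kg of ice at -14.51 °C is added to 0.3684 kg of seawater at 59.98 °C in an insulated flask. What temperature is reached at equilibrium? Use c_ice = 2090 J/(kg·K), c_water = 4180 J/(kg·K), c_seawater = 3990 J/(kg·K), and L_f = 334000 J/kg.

Heat gained plus heat lost sum to zero:
warm ice to 0 °C: 0.09321×2090×(0 − (-14.51)) = 2826.7
  latent heat to melt: 0.09321×334000 = 31132
  meltwater 0→T: 0.09321×4180×T = 389.62 T
  seawater cools: 0.3684×3990×(T − 59.98) = 1469.9(T − 59.98)
1859.5 T = 88166 − 33959 = 54207
T ≈ 29.15 °C (positive, so assuming full melt was valid).

T_f ≈ 29.2 °C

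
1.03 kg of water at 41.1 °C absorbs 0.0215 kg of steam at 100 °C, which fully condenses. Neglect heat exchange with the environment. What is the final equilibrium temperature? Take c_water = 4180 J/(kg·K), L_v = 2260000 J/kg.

T_f ≈ 53.4 °C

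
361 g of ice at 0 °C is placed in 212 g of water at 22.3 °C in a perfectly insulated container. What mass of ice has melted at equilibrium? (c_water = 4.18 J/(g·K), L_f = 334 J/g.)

Cooling the water to 0 °C releases 212·4.18·22.3 = 19761 J.
Melting all 361 g of ice would need 361·334 = 120574 J.
Since 19761 < 120574 J, not all the ice melts; equilibrium is at 0 °C.
m_melt = 19761 / L_f = 59.17 g.

m_melted ≈ 59.2 g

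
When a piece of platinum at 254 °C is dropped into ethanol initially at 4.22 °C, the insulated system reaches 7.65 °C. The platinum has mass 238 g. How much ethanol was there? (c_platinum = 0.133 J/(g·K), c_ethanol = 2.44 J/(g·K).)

m ≈ 932 g

Energy conservation, ΣQ = 0:
238·0.133·(7.65 − 254) + m·2.44·(7.65 − 4.22) = 0
8.369 m = 7798
m = 7798/8.369 ≈ 931.7 g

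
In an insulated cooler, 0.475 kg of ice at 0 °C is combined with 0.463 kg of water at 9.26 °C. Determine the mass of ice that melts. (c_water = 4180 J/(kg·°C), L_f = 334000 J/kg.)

m_melted ≈ 0.0537 kg

Heat available from the water dropping to 0 °C: 0.463×4180×9.26 = 17921 J.
Melting all 0.475 kg of ice would need 0.475×334000 = 158650 J.
Since 17921 < 158650 J, not all the ice melts; equilibrium is at 0 °C.
m_melt = 17921 / L_f = 0.05366 kg.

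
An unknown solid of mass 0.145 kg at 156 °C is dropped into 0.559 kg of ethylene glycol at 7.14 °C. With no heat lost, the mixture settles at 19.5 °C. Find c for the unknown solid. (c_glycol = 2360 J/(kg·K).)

Heat lost by the unknown solid = heat gained by the glycol:
0.145·c·(156 − 19.5) = 0.559·2360·(19.5 − 7.14)
19.79 c = 16306  ⇒  c ≈ 823.8 J/(kg·K)

c ≈ 824 J/(kg·K)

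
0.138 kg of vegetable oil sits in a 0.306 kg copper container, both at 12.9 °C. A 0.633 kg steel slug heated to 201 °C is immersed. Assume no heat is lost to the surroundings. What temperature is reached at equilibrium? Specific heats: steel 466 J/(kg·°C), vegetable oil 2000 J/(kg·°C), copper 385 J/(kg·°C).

T_f ≈ 93.5 °C

Conservation of energy gives ΣQ = 0:
0.633×466×(T − 201) + 0.138×2000×(T − 12.9) + 0.306×385×(T − 12.9) = 0
294.98(T − 201) + 276(T − 12.9) + 117.81(T − 12.9) = 0
(294.98 + 276 + 117.81) T = 294.98×201 + 276×12.9 + 117.81×12.9
T ≈ 93.46 °C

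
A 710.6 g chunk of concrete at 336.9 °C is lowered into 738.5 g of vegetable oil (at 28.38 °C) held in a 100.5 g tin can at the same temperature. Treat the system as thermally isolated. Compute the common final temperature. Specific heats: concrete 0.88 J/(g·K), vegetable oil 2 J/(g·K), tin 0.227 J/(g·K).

With ΣQ=0 the equilibrium temperature is the m·c-weighted mean:
T_f = (625.33·336.9 + 1477·28.38 + 22.81·28.38) / (625.33 + 1477 + 22.81)
    = 253238 / 2125.1 ≈ 119.16 °C

T_f ≈ 119.2 °C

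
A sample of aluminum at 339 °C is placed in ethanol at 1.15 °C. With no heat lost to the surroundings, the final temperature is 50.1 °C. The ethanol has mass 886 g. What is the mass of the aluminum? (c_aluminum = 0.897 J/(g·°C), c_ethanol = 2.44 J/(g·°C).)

|Q_aluminum| = |Q_ethanol|:
m·0.897·(339 − 50.1) = 886·2.44·(50.1 − 1.15)
259.14 m = 105822  ⇒  m ≈ 408.4 g

m ≈ 408 g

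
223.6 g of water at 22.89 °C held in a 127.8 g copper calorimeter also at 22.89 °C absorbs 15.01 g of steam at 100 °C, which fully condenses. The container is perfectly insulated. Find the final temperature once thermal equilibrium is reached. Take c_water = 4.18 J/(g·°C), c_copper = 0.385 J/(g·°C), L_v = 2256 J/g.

Net heat exchanged in the isolated system is zero:
steam→water at 100 °C releases m L_v = 15.01×2256 = 33863
  condensate cools 100→T: 15.01×4.18×(T − 100) = 62.74(T − 100)
  water warms: 223.6×4.18×(T − 22.89) = 934.65(T − 22.89)
  cup: 49.2(T − 22.89)
1046.6 T = 33863 + 6274.2 + 22520 = 62657
T ≈ 59.87 °C — below 100 °C, confirming all the steam condensed.

T_f ≈ 59.9 °C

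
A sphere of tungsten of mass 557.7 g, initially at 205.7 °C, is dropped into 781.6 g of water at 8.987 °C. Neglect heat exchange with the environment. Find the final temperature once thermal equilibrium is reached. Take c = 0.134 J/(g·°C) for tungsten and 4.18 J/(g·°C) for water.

Taking heat into each body as positive, Σ m c ΔT = 0:
557.7×0.134×(T − 205.7) + 781.6×4.18×(T − 8.987) = 0
(74.73 + 3267.1) T = 74.73×205.7 + 3267.1×8.987
T ≈ 13.39 °C

T_f ≈ 13.4 °C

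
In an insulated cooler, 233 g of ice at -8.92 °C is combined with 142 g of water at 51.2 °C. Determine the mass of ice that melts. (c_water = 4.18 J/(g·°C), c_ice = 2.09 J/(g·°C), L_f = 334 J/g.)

m_melted ≈ 78 g

Heat available from the water dropping to 0 °C: 142·4.18·51.2 = 30390 J.
Warming the ice to 0 °C takes 233·2.09·8.92 = 4343.8 J, leaving 26046 J for melting.
Melting all 233 g of ice would need 233·334 = 77822 J.
Since 26046 < 77822 J, not all the ice melts; equilibrium is at 0 °C.
m_melt = 26046 / L_f = 77.98 g.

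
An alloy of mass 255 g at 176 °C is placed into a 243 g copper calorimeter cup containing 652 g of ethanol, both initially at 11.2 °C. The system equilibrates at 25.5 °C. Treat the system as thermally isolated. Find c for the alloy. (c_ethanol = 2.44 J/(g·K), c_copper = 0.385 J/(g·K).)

Setting the total heat transfer to zero:
255×c×(25.5 − 176) + 652×2.44×(25.5 − 11.2) + 243×0.385×(25.5 − 11.2) = 0
-38378 c = -24087
c = -24087/-38378 ≈ 0.6276 J/(g·K)

c ≈ 0.628 J/(g·K)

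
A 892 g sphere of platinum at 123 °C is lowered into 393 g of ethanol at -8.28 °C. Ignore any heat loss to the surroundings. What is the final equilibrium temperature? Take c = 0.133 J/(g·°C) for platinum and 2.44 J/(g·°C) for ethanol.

T_f is the heat-capacity-weighted average of the initial temperatures:
T_f = (118.64·123 + 958.92·(-8.28)) / (118.64 + 958.92)
    = 6652.4 / 1077.6 ≈ 6.17 °C

T_f ≈ 6.2 °C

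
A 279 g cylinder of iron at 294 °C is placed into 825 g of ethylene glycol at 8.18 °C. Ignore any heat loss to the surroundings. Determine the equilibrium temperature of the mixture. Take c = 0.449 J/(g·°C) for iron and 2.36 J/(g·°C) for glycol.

T_f ≈ 25.5 °C

Setting the total heat transfer to zero:
279·0.449·(T − 294) + 825·2.36·(T − 8.18) = 0
125.27(T − 294) + 1947(T − 8.18) = 0
2072.3 T = 52756
T = 52756/2072.3 ≈ 25.46 °C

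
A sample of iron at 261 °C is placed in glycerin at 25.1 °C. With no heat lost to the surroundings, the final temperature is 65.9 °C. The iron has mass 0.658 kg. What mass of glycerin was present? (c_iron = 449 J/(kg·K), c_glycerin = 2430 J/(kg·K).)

Net heat exchanged in the isolated system is zero:
0.658×449×(65.9 − 261) + m×2430×(65.9 − 25.1) = 0
99144 m = 57641
m = 57641/99144 ≈ 0.5814 kg

m ≈ 0.581 kg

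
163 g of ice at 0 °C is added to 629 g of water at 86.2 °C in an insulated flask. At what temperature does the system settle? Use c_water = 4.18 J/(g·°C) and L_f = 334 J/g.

Heat gained plus heat lost sum to zero:
latent heat to melt: 163·334 = 54442; meltwater 0→T: 163·4.18·T = 681.34 T; water: 2629.2(T − 86.2)
3310.6 T = 226639 − 54442 = 172197
T ≈ 52.01 °C — above 0 °C, consistent with complete melting.

T_f ≈ 52.0 °C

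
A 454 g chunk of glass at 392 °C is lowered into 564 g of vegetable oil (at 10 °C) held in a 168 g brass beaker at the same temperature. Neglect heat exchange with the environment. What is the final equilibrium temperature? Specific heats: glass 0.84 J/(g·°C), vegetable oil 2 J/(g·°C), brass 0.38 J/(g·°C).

T_f ≈ 102.6 °C

Heat gained plus heat lost sum to zero:
454*0.84*(T − 392) + 564*2*(T − 10) + 168*0.38*(T − 10) = 0
381.36(T − 392) + 1128(T − 10) + 63.84(T − 10) = 0
1573.2 T = 161412
T = 161412 / 1573.2 = 103 °C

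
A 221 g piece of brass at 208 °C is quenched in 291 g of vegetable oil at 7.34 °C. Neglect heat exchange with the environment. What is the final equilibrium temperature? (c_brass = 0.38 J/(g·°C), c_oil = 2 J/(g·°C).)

T_f ≈ 32.6 °C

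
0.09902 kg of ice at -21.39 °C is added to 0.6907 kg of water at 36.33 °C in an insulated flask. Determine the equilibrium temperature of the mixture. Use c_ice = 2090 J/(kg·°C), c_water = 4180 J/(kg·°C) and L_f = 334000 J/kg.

Sum of m c ΔT and latent-heat terms is zero:
warm ice to 0 °C: 0.09902×2090×(0 − (-21.39)) = 4426.7; fusion: m_ice L_f = 0.09902×334000 = 33073; meltwater 0→T: 0.09902×4180×T = 413.9 T; water: 2887.1(T − 36.33)
3301 T = 104889 − 37499 = 67390
T ≈ 20.41 °C — above 0 °C, consistent with complete melting.

T_f ≈ 20.4 °C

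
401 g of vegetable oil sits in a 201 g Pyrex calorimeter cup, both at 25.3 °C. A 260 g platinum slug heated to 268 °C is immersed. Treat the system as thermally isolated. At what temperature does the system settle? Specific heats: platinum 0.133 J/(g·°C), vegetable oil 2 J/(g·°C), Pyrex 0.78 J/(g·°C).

Heat gained plus heat lost sum to zero:
260·0.133·(T − 268) + 401·2·(T − 25.3) + 201·0.78·(T − 25.3) = 0
34.58(T − 268) + 802(T − 25.3) + 156.78(T − 25.3) = 0
(34.58 + 802 + 156.78) T = 34.58·268 + 802·25.3 + 156.78·25.3
T ≈ 33.75 °C

T_f ≈ 33.7 °C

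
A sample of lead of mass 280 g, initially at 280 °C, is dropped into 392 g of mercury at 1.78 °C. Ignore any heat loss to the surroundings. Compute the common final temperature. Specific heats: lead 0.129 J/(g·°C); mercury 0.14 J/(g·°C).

T_f ≈ 112.2 °C

Net heat exchanged in the isolated system is zero:
280*0.129*(T − 280) + 392*0.14*(T − 1.78) = 0
36.12(T − 280) + 54.88(T − 1.78) = 0
(36.12 + 54.88) T = 36.12*280 + 54.88*1.78
T ≈ 112.21 °C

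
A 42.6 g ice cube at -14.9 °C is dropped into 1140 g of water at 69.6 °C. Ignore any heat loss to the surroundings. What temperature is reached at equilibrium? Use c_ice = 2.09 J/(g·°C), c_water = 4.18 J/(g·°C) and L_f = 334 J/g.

T_f ≈ 63.9 °C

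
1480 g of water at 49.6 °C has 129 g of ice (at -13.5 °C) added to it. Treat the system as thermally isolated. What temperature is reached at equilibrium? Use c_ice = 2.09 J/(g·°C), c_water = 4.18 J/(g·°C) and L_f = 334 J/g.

Energy conservation, ΣQ = 0:
warm ice to 0 °C: 129·2.09·(0 − (-13.5)) = 3639.7
  latent heat to melt: 129·334 = 43086
  meltwater 0→T: 129·4.18·T = 539.22 T
  water cools: 1480·4.18·(T − 49.6) = 6186.4(T − 49.6)
6725.6 T = 306845 − 46726 = 260120
T ≈ 38.68 °C. Since T > 0 °C, the all-ice-melts assumption holds.

T_f ≈ 38.7 °C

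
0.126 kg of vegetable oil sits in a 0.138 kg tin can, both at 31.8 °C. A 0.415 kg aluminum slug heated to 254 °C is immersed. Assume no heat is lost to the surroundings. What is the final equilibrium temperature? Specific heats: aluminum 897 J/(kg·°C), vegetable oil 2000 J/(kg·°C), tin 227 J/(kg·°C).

T_f is the heat-capacity-weighted average of the initial temperatures:
T_f = (372.25×254 + 252×31.8 + 31.33×31.8) / (372.25 + 252 + 31.33)
    = 103563 / 655.58 ≈ 157.97 °C

T_f ≈ 158.0 °C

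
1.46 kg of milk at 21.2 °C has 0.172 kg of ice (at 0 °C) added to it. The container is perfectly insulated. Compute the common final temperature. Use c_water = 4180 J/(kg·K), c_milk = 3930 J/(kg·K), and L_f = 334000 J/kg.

T_f ≈ 9.9 °C

Heat gained plus heat lost sum to zero:
fusion: m_ice L_f = 0.172×334000 = 57448; warm the meltwater: 718.96 T; milk: 5737.8(T − 21.2)
6456.8 T = 121641 − 57448 = 64193
T ≈ 9.94 °C (positive, so assuming full melt was valid).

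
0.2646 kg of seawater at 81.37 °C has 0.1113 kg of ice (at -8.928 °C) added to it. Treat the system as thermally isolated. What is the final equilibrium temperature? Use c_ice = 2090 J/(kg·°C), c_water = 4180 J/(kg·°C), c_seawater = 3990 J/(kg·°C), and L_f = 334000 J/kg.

T_f ≈ 30.7 °C

Energy balance with sensible and latent terms:
ice -8.928→0 °C: 0.1113×2090×8.928 = 2076.8; latent heat to melt: 0.1113×334000 = 37174; warm the meltwater: 465.23 T; seawater: 1055.8(T − 81.37)
1521 T = 85907 − 39251 = 46656
T ≈ 30.67 °C — above 0 °C, consistent with complete melting.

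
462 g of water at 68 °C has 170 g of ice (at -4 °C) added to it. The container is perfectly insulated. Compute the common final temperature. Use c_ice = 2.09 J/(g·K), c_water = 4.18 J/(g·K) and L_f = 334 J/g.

Sum of m c ΔT and latent-heat terms is zero:
ice -4→0 °C: 170·2.09·4 = 1421.2; melt ice: 170·334 = 56780; meltwater 0→T: 170·4.18·T = 710.6 T; water cools: 462·4.18·(T − 68) = 1931.2(T − 68)
2641.8 T = 131319 − 58201 = 73118
T ≈ 27.68 °C (positive, so assuming full melt was valid).

T_f ≈ 27.7 °C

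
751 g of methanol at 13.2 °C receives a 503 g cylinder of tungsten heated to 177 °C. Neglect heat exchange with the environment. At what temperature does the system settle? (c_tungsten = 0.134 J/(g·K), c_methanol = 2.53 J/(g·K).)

T_f = Σ m_i c_i T_i / Σ m_i c_i:
T_f = (67.4*177 + 1900*13.2) / (67.4 + 1900)
    = 37011 / 1967.4 ≈ 18.81 °C

T_f ≈ 18.8 °C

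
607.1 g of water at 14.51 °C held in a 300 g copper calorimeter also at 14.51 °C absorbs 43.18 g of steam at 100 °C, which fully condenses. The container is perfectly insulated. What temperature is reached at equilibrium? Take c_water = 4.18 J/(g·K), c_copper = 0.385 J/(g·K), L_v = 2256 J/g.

T_f ≈ 54.3 °C

Setting the total heat transfer to zero:
steam→water at 100 °C releases m L_v = 43.18×2256 = 97414; condensate cools 100→T: 43.18×4.18×(T − 100) = 180.49(T − 100); original water: 2537.7(T − 14.51); cup: 115.5(T − 14.51)
2833.7 T = 97414 + 18049 + 38498 = 153961
T ≈ 54.33 °C, under the boiling point, so the assumption holds.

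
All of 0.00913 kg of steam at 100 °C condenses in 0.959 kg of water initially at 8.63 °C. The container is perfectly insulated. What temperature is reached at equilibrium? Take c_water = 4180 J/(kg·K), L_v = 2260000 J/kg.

T_f ≈ 14.6 °C

Let T be the final temperature. ΣQ_i = 0:
latent heat released on condensation: 0.00913·2260000 = 20634; condensate cools 100→T: 0.00913·4180·(T − 100) = 38.16(T − 100); original water: 4008.6(T − 8.63)
4046.8 T = 20634 + 3816.3 + 34594 = 59045
T ≈ 14.59 °C, under the boiling point, so the assumption holds.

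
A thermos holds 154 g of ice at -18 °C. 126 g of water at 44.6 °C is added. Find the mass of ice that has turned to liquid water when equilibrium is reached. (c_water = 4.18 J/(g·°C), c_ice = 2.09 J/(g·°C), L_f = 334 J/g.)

m_melted ≈ 53 g

Water can give up m c ΔT = 126×4.18×44.6 = 23490 J before reaching 0 °C.
Warming the ice to 0 °C takes 154×2.09×18 = 5793.5 J, leaving 17696 J for melting.
Melting all 154 g of ice would need 154×334 = 51436 J.
That's not enough to melt it all — equilibrium is at 0 °C with ice remaining.
m_melted×334 = 17696  ⇒  m_melted ≈ 52.98 g.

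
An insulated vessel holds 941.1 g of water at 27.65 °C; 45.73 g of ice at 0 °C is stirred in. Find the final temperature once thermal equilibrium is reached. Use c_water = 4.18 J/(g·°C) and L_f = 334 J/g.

Net heat exchanged in the isolated system is zero:
fusion: m_ice L_f = 45.73×334 = 15274
  warm the meltwater: 191.15 T
  water: 3933.8(T − 27.65)
4124.9 T = 108770 − 15274 = 93496
T ≈ 22.67 °C (positive, so assuming full melt was valid).

T_f ≈ 22.7 °C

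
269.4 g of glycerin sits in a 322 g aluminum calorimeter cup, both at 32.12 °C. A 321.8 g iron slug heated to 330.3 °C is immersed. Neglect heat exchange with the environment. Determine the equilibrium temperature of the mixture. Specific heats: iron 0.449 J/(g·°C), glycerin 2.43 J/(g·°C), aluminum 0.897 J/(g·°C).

T_f ≈ 71.7 °C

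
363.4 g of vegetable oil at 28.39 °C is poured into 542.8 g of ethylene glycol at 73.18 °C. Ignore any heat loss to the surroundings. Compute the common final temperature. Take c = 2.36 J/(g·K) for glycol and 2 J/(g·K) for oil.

T_f ≈ 57.0 °C

Heat lost by the glycol equals heat gained by the oil:
542.8*2.36*(73.18 − T) = 363.4*2*(T − 28.39)
1281(73.18 − T) = 726.8(T − 28.39)
2007.8 T = 114378  ⇒  T ≈ 56.97 °C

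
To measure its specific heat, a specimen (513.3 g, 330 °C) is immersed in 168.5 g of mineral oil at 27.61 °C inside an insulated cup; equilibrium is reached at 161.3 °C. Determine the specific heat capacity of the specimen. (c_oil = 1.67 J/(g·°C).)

Heat lost by the specimen = heat gained by the oil:
513.3·c·(330 − 161.3) = 168.5·1.67·(161.3 − 27.61)
86594 c = 37620  ⇒  c ≈ 0.4344 J/(g·°C)

c ≈ 0.434 J/(g·°C)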